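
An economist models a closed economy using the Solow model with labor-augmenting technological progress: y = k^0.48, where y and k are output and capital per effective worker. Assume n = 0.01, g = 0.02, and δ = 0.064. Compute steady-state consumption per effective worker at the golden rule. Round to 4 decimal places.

c_gold ≈ 2.3423

n + g + δ = 0.01 + 0.02 + 0.064 = 0.094.
Setting f'(k) = n+g+δ gives 0.48·k^(0.48−1) = 0.094, hence k_gold = (0.48/0.094)^(1/0.52) ≈ 23.0015.
y_gold = 23.0015^0.48 ≈ 4.5045.
c_gold = y_gold − (n+g+δ)·k_gold = 4.5045 − 0.094·23.0015 ≈ 2.3423.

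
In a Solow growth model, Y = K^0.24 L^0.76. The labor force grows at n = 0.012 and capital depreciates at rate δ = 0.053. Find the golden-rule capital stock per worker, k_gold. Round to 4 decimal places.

Capital per worker breaks even when investment replaces (n + δ)·k; here n + δ = 0.065.
At the golden rule the marginal product of capital equals n+δ: 0.24·k^(0.24−1) = 0.065. Solving, k_gold = (0.24/0.065)^(1/0.76) ≈ 5.5776.

k_gold ≈ 5.5776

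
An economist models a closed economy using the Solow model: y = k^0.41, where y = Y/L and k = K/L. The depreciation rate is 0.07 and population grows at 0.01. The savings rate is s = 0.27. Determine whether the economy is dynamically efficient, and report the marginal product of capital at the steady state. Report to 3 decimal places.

dynamically efficient; MPK ≈ 0.121

The effective depreciation rate is n + δ = 0.01 + 0.07 = 0.08.
Steady-state k*: s·k^0.41 = 0.08·k gives k* = (0.27/0.08)^(1/0.59) ≈ 7.8592.
MPK = 0.41·7.8592^(-0.59) ≈ 0.1215.
MPK > n+δ = 0.08, so the economy is dynamically efficient (under-saving).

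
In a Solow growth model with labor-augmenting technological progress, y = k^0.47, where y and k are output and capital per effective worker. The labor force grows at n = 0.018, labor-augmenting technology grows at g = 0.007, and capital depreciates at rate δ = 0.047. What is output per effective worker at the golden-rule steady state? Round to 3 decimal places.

y_gold ≈ 5.279

Break-even investment rate: n + g + δ = 0.018 + 0.007 + 0.047 = 0.072.
Setting f'(k) = n+g+δ gives 0.47·k^(0.47−1) = 0.072, hence k_gold = (0.47/0.072)^(1/0.53) ≈ 34.4582.
Output: y_gold = k_gold^0.47 = 34.4582^0.47 ≈ 5.2787.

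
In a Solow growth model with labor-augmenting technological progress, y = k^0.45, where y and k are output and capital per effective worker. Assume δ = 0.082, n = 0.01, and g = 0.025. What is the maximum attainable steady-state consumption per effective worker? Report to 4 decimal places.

n + g + δ = 0.01 + 0.025 + 0.082 = 0.117.
At the golden rule the marginal product of capital equals n+g+δ: 0.45·k^(0.45−1) = 0.117. Solving, k_gold = (0.45/0.117)^(1/0.55) ≈ 11.5794.
y_gold = 11.5794^0.45 ≈ 3.0106.
c_gold = y_gold − (n+g+δ)·k_gold = 3.0106 − 0.117·11.5794 ≈ 1.6558.

c_gold ≈ 1.6558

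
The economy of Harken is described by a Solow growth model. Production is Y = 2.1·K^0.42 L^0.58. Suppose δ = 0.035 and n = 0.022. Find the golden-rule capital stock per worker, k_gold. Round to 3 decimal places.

k_gold ≈ 112.467

Break-even investment rate: n + δ = 0.022 + 0.035 = 0.057.
Maximizing c = f(k) − (n+δ)·k gives f'(k) = n+δ, i.e. 0.42·2.1·k^(0.42−1) = 0.057, so k_gold = (0.42·2.1/0.057)^(1/0.58) ≈ 112.4666.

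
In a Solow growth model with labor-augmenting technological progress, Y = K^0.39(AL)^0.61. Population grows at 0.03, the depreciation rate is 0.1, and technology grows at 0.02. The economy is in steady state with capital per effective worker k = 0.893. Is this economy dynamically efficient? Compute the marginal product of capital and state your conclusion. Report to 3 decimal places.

dynamically efficient; MPK ≈ 0.418

Break-even investment rate: n + g + δ = 0.03 + 0.02 + 0.1 = 0.15.
MPK = 0.39·k^(0.39−1) = 0.39·0.893^(-0.61) ≈ 0.4179.
MPK > 0.15, so the economy is dynamically efficient (under-saving).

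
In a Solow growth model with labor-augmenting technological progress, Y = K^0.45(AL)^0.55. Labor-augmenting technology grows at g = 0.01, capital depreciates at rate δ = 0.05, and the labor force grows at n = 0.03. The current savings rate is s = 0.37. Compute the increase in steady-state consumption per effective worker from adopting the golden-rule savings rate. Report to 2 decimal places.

Δc ≈ 0.05

Capital per effective worker breaks even when investment replaces (n + g + δ)·k; here n + g + δ = 0.09.
Current steady state (s = 0.37): k* = (0.37/0.09)^(1/0.55) ≈ 13.0704, y* = 13.0704^0.45 ≈ 3.1793, c* = (1−0.37)·3.1793 ≈ 2.0030.
At the golden rule the marginal product of capital equals n+g+δ: 0.45·k^(0.45−1) = 0.09. Solving, k_gold = (0.45/0.09)^(1/0.55) ≈ 18.6575.
y_gold = 18.6575^0.45 ≈ 3.7315, c_gold = y_gold − 0.09·k_gold ≈ 2.0523.
Gain: Δc = 2.0523 − 2.0030 ≈ 0.0494.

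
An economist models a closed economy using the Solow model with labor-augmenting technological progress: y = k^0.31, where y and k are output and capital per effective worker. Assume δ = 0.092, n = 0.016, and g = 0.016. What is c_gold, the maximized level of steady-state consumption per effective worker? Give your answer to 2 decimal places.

c_gold ≈ 1.04

n + g + δ = 0.016 + 0.016 + 0.092 = 0.124.
Golden rule sets MPK = n+g+δ: 0.31·k^(0.31−1) = 0.124, so k_gold = (0.31/0.124)^(1/0.69) ≈ 3.7733.
y_gold = 3.7733^0.31 ≈ 1.5093.
c_gold = y_gold − (n+g+δ)·k_gold = 1.5093 − 0.124·3.7733 ≈ 1.0414.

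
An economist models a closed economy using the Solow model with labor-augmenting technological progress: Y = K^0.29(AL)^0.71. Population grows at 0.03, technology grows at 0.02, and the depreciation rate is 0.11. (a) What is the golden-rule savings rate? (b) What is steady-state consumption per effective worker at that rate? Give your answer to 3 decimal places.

n + g + δ = 0.03 + 0.02 + 0.11 = 0.16.
For Cobb-Douglas, s_gold equals capital's share: s_gold = 0.29.
Setting f'(k) = n+g+δ gives 0.29·k^(0.29−1) = 0.16, hence k_gold = (0.29/0.16)^(1/0.71) ≈ 2.3109.
y_gold = 2.3109^0.29 ≈ 1.2750; c_gold = (1−0.29)·y_gold ≈ 0.9052.

(a) s_gold = 0.290; (b) c_gold ≈ 0.905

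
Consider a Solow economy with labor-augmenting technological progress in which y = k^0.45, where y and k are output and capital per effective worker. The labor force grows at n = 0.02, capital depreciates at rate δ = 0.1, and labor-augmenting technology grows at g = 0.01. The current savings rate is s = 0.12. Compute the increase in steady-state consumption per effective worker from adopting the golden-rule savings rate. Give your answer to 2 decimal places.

Δc ≈ 0.69

The effective depreciation rate is n + g + δ = 0.02 + 0.01 + 0.1 = 0.13.
Current steady state (s = 0.12): k* = (0.12/0.13)^(1/0.55) ≈ 0.8646, y* = 0.8646^0.45 ≈ 0.9366, c* = (1−0.12)·0.9366 ≈ 0.8242.
Setting f'(k) = n+g+δ gives 0.45·k^(0.45−1) = 0.13, hence k_gold = (0.45/0.13)^(1/0.55) ≈ 9.5607.
y_gold = 9.5607^0.45 ≈ 2.7620, c_gold = y_gold − 0.13·k_gold ≈ 1.5191.
Gain: Δc = 1.5191 − 0.8242 ≈ 0.6949.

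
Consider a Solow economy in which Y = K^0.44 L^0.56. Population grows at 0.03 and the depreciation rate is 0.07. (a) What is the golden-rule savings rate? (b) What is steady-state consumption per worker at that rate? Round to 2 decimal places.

(a) s_gold = 0.44; (b) c_gold ≈ 1.79

The effective depreciation rate is n + δ = 0.03 + 0.07 = 0.1.
For Cobb-Douglas, s_gold equals capital's share: s_gold = 0.44.
Maximizing c = f(k) − (n+δ)·k gives f'(k) = n+δ, i.e. 0.44·k^(0.44−1) = 0.1, so k_gold = (0.44/0.1)^(1/0.56) ≈ 14.0936.
y_gold = 14.0936^0.44 ≈ 3.2031; c_gold = (1−0.44)·y_gold ≈ 1.7937.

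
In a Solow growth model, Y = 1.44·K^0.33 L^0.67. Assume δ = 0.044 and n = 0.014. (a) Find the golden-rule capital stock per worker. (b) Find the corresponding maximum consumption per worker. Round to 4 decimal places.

Break-even investment rate: n + δ = 0.014 + 0.044 = 0.058.
Golden rule sets MPK = n+δ: 0.33·1.44·k^(0.33−1) = 0.058, so k_gold = (0.33·1.44/0.058)^(1/0.67) ≈ 23.0864.
y_gold = 1.44·23.0864^0.33 ≈ 4.0576; c_gold = y_gold − 0.058·k_gold ≈ 2.7186.

(a) k_gold ≈ 23.0864; (b) c_gold ≈ 2.7186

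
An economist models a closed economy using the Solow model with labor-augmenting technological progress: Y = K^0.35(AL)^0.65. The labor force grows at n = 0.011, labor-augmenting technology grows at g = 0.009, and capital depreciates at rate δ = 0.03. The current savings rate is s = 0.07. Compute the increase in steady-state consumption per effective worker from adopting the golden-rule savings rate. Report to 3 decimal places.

The effective depreciation rate is n + g + δ = 0.011 + 0.009 + 0.03 = 0.05.
Current steady state (s = 0.07): k* = (0.07/0.05)^(1/0.65) ≈ 1.6781, y* = 1.6781^0.35 ≈ 1.1986, c* = (1−0.07)·1.1986 ≈ 1.1147.
At the golden rule the marginal product of capital equals n+g+δ: 0.35·k^(0.35−1) = 0.05. Solving, k_gold = (0.35/0.05)^(1/0.65) ≈ 19.9596.
y_gold = 19.9596^0.35 ≈ 2.8514, c_gold = y_gold − 0.05·k_gold ≈ 1.8534.
Gain: Δc = 1.8534 − 1.1147 ≈ 0.7387.

Δc ≈ 0.739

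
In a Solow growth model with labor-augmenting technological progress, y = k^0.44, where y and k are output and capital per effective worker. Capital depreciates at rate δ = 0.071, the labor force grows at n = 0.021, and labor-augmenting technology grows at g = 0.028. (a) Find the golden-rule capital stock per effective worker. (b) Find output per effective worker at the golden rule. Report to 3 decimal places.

(a) k_gold ≈ 10.177; (b) y_gold ≈ 2.776

The effective depreciation rate is n + g + δ = 0.021 + 0.028 + 0.071 = 0.12.
At the golden rule the marginal product of capital equals n+g+δ: 0.44·k^(0.44−1) = 0.12. Solving, k_gold = (0.44/0.12)^(1/0.56) ≈ 10.1772.
y_gold = 10.1772^0.44 ≈ 2.7756.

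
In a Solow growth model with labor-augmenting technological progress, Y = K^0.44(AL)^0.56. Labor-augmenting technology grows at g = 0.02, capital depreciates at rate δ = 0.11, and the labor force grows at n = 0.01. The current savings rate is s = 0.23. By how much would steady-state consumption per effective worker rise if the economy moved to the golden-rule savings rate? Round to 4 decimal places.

The effective depreciation rate is n + g + δ = 0.01 + 0.02 + 0.11 = 0.14.
Current steady state (s = 0.23): k* = (0.23/0.14)^(1/0.56) ≈ 2.4266, y* = 2.4266^0.44 ≈ 1.4771, c* = (1−0.23)·1.4771 ≈ 1.1373.
At the golden rule the marginal product of capital equals n+g+δ: 0.44·k^(0.44−1) = 0.14. Solving, k_gold = (0.44/0.14)^(1/0.56) ≈ 7.7282.
y_gold = 7.7282^0.44 ≈ 2.4590, c_gold = y_gold − 0.14·k_gold ≈ 1.3770.
Gain: Δc = 1.3770 − 1.1373 ≈ 0.2397.

Δc ≈ 0.2397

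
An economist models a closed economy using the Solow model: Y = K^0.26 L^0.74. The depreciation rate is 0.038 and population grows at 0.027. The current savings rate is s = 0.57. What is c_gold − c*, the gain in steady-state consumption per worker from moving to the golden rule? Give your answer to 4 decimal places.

Δc ≈ 0.2823

Capital per worker breaks even when investment replaces (n + δ)·k; here n + δ = 0.065.
Current steady state (s = 0.57): k* = (0.57/0.065)^(1/0.74) ≈ 18.8050, y* = 18.8050^0.26 ≈ 2.1444, c* = (1−0.57)·2.1444 ≈ 0.9221.
Setting f'(k) = n+δ gives 0.26·k^(0.26−1) = 0.065, hence k_gold = (0.26/0.065)^(1/0.74) ≈ 6.5102.
y_gold = 6.5102^0.26 ≈ 1.6276, c_gold = y_gold − 0.065·k_gold ≈ 1.2044.
Gain: Δc = 1.2044 − 0.9221 ≈ 0.2823.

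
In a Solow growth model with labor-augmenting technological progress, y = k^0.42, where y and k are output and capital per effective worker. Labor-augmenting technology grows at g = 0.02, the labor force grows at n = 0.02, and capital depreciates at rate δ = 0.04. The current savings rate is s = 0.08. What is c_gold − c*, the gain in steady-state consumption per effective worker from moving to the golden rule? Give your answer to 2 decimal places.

Δc ≈ 1.01

n + g + δ = 0.02 + 0.02 + 0.04 = 0.08.
Current steady state (s = 0.08): k* = (0.08/0.08)^(1/0.58) ≈ 1.0000, y* = 1.0000^0.42 ≈ 1.0000, c* = (1−0.08)·1.0000 ≈ 0.9200.
Setting f'(k) = n+g+δ gives 0.42·k^(0.42−1) = 0.08, hence k_gold = (0.42/0.08)^(1/0.58) ≈ 17.4443.
y_gold = 17.4443^0.42 ≈ 3.3227, c_gold = y_gold − 0.08·k_gold ≈ 1.9272.
Gain: Δc = 1.9272 − 0.9200 ≈ 1.0072.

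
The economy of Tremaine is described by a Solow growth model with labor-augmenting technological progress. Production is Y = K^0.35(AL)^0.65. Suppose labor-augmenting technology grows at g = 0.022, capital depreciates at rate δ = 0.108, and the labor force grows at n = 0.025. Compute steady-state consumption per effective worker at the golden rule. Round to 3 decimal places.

n + g + δ = 0.025 + 0.022 + 0.108 = 0.155.
At the golden rule the marginal product of capital equals n+g+δ: 0.35·k^(0.35−1) = 0.155. Solving, k_gold = (0.35/0.155)^(1/0.65) ≈ 3.5011.
y_gold = 3.5011^0.35 ≈ 1.5505.
c_gold = y_gold − (n+g+δ)·k_gold = 1.5505 − 0.155·3.5011 ≈ 1.0078.

c_gold ≈ 1.008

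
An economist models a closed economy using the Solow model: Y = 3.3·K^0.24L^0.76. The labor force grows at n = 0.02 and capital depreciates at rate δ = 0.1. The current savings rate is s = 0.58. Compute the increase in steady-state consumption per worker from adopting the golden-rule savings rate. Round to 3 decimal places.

Break-even investment rate: n + δ = 0.02 + 0.1 = 0.12.
Current steady state (s = 0.58): k* = (0.58·3.3/0.12)^(1/0.76) ≈ 38.2455, y* = 3.3·38.2455^0.24 ≈ 7.9129, c* = (1−0.58)·7.9129 ≈ 3.3234.
Golden rule sets MPK = n+δ: 0.24·3.3·k^(0.24−1) = 0.12, so k_gold = (0.24·3.3/0.12)^(1/0.76) ≈ 11.9770.
y_gold = 3.3·11.9770^0.24 ≈ 5.9885, c_gold = y_gold − 0.12·k_gold ≈ 4.5513.
Gain: Δc = 4.5513 − 3.3234 ≈ 1.2279.

Δc ≈ 1.228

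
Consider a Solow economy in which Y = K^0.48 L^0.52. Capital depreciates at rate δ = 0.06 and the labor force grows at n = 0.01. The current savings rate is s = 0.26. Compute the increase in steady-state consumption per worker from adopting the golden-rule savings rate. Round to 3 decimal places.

Δc ≈ 0.590

Break-even investment rate: n + δ = 0.01 + 0.06 = 0.07.
Current steady state (s = 0.26): k* = (0.26/0.07)^(1/0.52) ≈ 12.4714, y* = 12.4714^0.48 ≈ 3.3577, c* = (1−0.26)·3.3577 ≈ 2.4847.
Maximizing c = f(k) − (n+δ)·k gives f'(k) = n+δ, i.e. 0.48·k^(0.48−1) = 0.07, so k_gold = (0.48/0.07)^(1/0.52) ≈ 40.5478.
y_gold = 40.5478^0.48 ≈ 5.9132, c_gold = y_gold − 0.07·k_gold ≈ 3.0749.
Gain: Δc = 3.0749 − 2.4847 ≈ 0.5902.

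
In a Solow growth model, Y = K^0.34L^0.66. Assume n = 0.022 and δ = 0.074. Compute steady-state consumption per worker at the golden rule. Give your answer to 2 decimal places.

Break-even investment rate: n + δ = 0.022 + 0.074 = 0.096.
Setting f'(k) = n+δ gives 0.34·k^(0.34−1) = 0.096, hence k_gold = (0.34/0.096)^(1/0.66) ≈ 6.7941.
y_gold = 6.7941^0.34 ≈ 1.9183.
c_gold = y_gold − (n+δ)·k_gold = 1.9183 − 0.096·6.7941 ≈ 1.2661.

c_gold ≈ 1.27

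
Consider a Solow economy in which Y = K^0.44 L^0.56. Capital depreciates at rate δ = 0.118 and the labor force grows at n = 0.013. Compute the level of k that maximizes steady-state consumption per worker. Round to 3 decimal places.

k_gold ≈ 8.702

The effective depreciation rate is n + δ = 0.013 + 0.118 = 0.131.
Setting f'(k) = n+δ gives 0.44·k^(0.44−1) = 0.131, hence k_gold = (0.44/0.131)^(1/0.56) ≈ 8.7018.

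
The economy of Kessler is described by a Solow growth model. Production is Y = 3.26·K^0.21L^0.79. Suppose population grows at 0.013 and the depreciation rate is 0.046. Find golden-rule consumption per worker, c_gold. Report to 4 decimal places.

c_gold ≈ 4.9412

Break-even investment rate: n + δ = 0.013 + 0.046 = 0.059.
Maximizing c = f(k) − (n+δ)·k gives f'(k) = n+δ, i.e. 0.21·3.26·k^(0.21−1) = 0.059, so k_gold = (0.21·3.26/0.059)^(1/0.79) ≈ 22.2626.
y_gold = 3.26·22.2626^0.21 ≈ 6.2547.
c_gold = y_gold − (n+δ)·k_gold = 6.2547 − 0.059·22.2626 ≈ 4.9412.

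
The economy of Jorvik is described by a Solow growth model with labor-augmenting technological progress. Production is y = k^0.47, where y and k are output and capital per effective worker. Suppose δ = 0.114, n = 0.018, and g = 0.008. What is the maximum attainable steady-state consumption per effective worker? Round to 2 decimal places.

c_gold ≈ 1.55

Capital per effective worker breaks even when investment replaces (n + g + δ)·k; here n + g + δ = 0.14.
Setting f'(k) = n+g+δ gives 0.47·k^(0.47−1) = 0.14, hence k_gold = (0.47/0.14)^(1/0.53) ≈ 9.8264.
y_gold = 9.8264^0.47 ≈ 2.9270.
c_gold = y_gold − (n+g+δ)·k_gold = 2.9270 − 0.14·9.8264 ≈ 1.5513.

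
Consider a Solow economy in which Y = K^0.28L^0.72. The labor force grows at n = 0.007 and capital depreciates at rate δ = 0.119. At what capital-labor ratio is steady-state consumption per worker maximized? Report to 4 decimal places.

k_gold ≈ 3.0314

Break-even investment rate: n + δ = 0.007 + 0.119 = 0.126.
Golden rule sets MPK = n+δ: 0.28·k^(0.28−1) = 0.126, so k_gold = (0.28/0.126)^(1/0.72) ≈ 3.0314.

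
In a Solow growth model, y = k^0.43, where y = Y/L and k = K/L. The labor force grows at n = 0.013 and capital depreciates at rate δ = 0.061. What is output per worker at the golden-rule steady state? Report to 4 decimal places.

y_gold ≈ 3.7716

Break-even investment rate: n + δ = 0.013 + 0.061 = 0.074.
Setting f'(k) = n+δ gives 0.43·k^(0.43−1) = 0.074, hence k_gold = (0.43/0.074)^(1/0.57) ≈ 21.9162.
Output: y_gold = k_gold^0.43 = 21.9162^0.43 ≈ 3.7716.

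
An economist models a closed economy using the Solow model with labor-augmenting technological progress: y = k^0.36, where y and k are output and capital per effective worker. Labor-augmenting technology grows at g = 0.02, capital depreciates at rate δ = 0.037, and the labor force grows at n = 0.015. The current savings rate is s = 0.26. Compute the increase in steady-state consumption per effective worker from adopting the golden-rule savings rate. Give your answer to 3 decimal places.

Δc ≈ 0.059

The effective depreciation rate is n + g + δ = 0.015 + 0.02 + 0.037 = 0.072.
Current steady state (s = 0.26): k* = (0.26/0.072)^(1/0.64) ≈ 7.4356, y* = 7.4356^0.36 ≈ 2.0591, c* = (1−0.26)·2.0591 ≈ 1.5237.
Setting f'(k) = n+g+δ gives 0.36·k^(0.36−1) = 0.072, hence k_gold = (0.36/0.072)^(1/0.64) ≈ 12.3635.
y_gold = 12.3635^0.36 ≈ 2.4727, c_gold = y_gold − 0.072·k_gold ≈ 1.5825.
Gain: Δc = 1.5825 − 1.5237 ≈ 0.0588.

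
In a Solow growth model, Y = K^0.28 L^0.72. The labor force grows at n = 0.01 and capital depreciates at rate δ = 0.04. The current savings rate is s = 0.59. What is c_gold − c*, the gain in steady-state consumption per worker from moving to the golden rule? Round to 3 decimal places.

Capital per worker breaks even when investment replaces (n + δ)·k; here n + δ = 0.05.
Current steady state (s = 0.59): k* = (0.59/0.05)^(1/0.72) ≈ 30.8124, y* = 30.8124^0.28 ≈ 2.6112, c* = (1−0.59)·2.6112 ≈ 1.0706.
Setting f'(k) = n+δ gives 0.28·k^(0.28−1) = 0.05, hence k_gold = (0.28/0.05)^(1/0.72) ≈ 10.9433.
y_gold = 10.9433^0.28 ≈ 1.9542, c_gold = y_gold − 0.05·k_gold ≈ 1.4070.
Gain: Δc = 1.4070 − 1.0706 ≈ 0.3364.

Δc ≈ 0.336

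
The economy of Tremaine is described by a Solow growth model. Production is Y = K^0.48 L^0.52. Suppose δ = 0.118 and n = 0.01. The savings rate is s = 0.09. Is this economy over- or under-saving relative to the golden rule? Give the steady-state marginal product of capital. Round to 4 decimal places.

Break-even investment rate: n + δ = 0.01 + 0.118 = 0.128.
Steady-state k*: s·k^0.48 = 0.128·k gives k* = (0.09/0.128)^(1/0.52) ≈ 0.5080.
MPK = 0.48·0.5080^(-0.52) ≈ 0.6827.
MPK > n+δ = 0.128, so the economy is dynamically efficient (under-saving).

under-saving; MPK ≈ 0.6827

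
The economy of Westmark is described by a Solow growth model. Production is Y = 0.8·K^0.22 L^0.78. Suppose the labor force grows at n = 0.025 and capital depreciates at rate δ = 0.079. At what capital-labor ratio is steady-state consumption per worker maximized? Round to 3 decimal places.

k_gold ≈ 1.963

n + δ = 0.025 + 0.079 = 0.104.
Golden rule sets MPK = n+δ: 0.22·0.8·k^(0.22−1) = 0.104, so k_gold = (0.22·0.8/0.104)^(1/0.78) ≈ 1.9630.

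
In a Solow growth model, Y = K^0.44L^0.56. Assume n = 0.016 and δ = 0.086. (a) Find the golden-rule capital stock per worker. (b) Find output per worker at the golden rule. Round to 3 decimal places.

(a) k_gold ≈ 13.604; (b) y_gold ≈ 3.154

n + δ = 0.016 + 0.086 = 0.102.
Maximizing c = f(k) − (n+δ)·k gives f'(k) = n+δ, i.e. 0.44·k^(0.44−1) = 0.102, so k_gold = (0.44/0.102)^(1/0.56) ≈ 13.6040.
y_gold = 13.6040^0.44 ≈ 3.1536.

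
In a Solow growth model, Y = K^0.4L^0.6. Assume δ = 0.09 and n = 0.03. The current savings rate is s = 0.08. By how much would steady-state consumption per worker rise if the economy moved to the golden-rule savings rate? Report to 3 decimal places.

The effective depreciation rate is n + δ = 0.03 + 0.09 = 0.12.
Current steady state (s = 0.08): k* = (0.08/0.12)^(1/0.6) ≈ 0.5088, y* = 0.5088^0.4 ≈ 0.7631, c* = (1−0.08)·0.7631 ≈ 0.7021.
Setting f'(k) = n+δ gives 0.4·k^(0.4−1) = 0.12, hence k_gold = (0.4/0.12)^(1/0.6) ≈ 7.4381.
y_gold = 7.4381^0.4 ≈ 2.2314, c_gold = y_gold − 0.12·k_gold ≈ 1.3389.
Gain: Δc = 1.3389 − 0.7021 ≈ 0.6368.

Δc ≈ 0.637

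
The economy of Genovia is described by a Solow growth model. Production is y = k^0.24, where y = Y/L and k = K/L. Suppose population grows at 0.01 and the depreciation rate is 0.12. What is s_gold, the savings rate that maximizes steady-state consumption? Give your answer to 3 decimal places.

s_gold = 0.240

Capital per worker breaks even when investment replaces (n + δ)·k; here n + δ = 0.13.
At the golden rule MPK = n+δ, and in any Cobb-Douglas steady state s = (n+δ)·k/y = MPK·k/y = capital's share 0.24.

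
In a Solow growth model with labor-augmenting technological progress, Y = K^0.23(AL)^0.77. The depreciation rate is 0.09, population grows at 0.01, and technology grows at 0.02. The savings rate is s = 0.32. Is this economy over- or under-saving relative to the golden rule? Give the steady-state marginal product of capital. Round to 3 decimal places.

over-saving; MPK ≈ 0.086

Capital per effective worker breaks even when investment replaces (n + g + δ)·k; here n + g + δ = 0.12.
Steady-state k*: s·k^0.23 = 0.12·k gives k* = (0.32/0.12)^(1/0.77) ≈ 3.5744.
MPK = 0.23·3.5744^(-0.77) ≈ 0.0862.
MPK < n+g+δ = 0.12, so the economy is dynamically inefficient (over-saving).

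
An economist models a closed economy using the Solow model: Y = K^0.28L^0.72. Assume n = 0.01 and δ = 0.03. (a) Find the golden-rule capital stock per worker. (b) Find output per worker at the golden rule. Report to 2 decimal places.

(a) k_gold ≈ 14.92; (b) y_gold ≈ 2.13

Capital per worker breaks even when investment replaces (n + δ)·k; here n + δ = 0.04.
Setting f'(k) = n+δ gives 0.28·k^(0.28−1) = 0.04, hence k_gold = (0.28/0.04)^(1/0.72) ≈ 14.9193.
y_gold = 14.9193^0.28 ≈ 2.1313.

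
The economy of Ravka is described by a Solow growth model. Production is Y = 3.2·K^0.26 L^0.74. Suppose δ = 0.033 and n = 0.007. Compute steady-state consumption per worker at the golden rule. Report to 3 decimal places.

c_gold ≈ 6.878

Break-even investment rate: n + δ = 0.007 + 0.033 = 0.04.
Maximizing c = f(k) − (n+δ)·k gives f'(k) = n+δ, i.e. 0.26·3.2·k^(0.26−1) = 0.04, so k_gold = (0.26·3.2/0.04)^(1/0.74) ≈ 60.4180.
y_gold = 3.2·60.4180^0.26 ≈ 9.2951.
c_gold = y_gold − (n+δ)·k_gold = 9.2951 − 0.04·60.4180 ≈ 6.8784.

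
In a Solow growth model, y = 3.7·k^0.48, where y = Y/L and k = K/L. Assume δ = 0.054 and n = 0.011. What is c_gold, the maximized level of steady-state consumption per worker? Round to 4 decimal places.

Break-even investment rate: n + δ = 0.011 + 0.054 = 0.065.
Setting f'(k) = n+δ gives 0.48·3.7·k^(0.48−1) = 0.065, hence k_gold = (0.48·3.7/0.065)^(1/0.52) ≈ 578.8379.
y_gold = 3.7·578.8379^0.48 ≈ 78.3843.
c_gold = y_gold − (n+δ)·k_gold = 78.3843 − 0.065·578.8379 ≈ 40.7598.

c_gold ≈ 40.7598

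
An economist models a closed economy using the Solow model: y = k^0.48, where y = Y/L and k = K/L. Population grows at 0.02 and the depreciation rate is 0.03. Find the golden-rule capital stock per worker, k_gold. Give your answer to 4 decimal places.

k_gold ≈ 77.4432

Capital per worker breaks even when investment replaces (n + δ)·k; here n + δ = 0.05.
Golden rule sets MPK = n+δ: 0.48·k^(0.48−1) = 0.05, so k_gold = (0.48/0.05)^(1/0.52) ≈ 77.4432.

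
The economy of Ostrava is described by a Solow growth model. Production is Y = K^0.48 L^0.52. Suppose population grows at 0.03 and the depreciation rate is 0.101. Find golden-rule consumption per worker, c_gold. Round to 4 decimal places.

Break-even investment rate: n + δ = 0.03 + 0.101 = 0.131.
Setting f'(k) = n+δ gives 0.48·k^(0.48−1) = 0.131, hence k_gold = (0.48/0.131)^(1/0.52) ≈ 12.1495.
y_gold = 12.1495^0.48 ≈ 3.3158.
c_gold = y_gold − (n+δ)·k_gold = 3.3158 − 0.131·12.1495 ≈ 1.7242.

c_gold ≈ 1.7242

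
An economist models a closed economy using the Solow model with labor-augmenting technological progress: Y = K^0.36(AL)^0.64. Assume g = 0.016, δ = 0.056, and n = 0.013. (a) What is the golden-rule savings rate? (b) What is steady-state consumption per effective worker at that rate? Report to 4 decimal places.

(a) s_gold = 0.3600; (b) c_gold ≈ 1.4415

n + g + δ = 0.013 + 0.016 + 0.056 = 0.085.
For Cobb-Douglas, s_gold equals capital's share: s_gold = 0.36.
Maximizing c = f(k) − (n+g+δ)·k gives f'(k) = n+g+δ, i.e. 0.36·k^(0.36−1) = 0.085, so k_gold = (0.36/0.085)^(1/0.64) ≈ 9.5391.
y_gold = 9.5391^0.36 ≈ 2.2523; c_gold = (1−0.36)·y_gold ≈ 1.4415.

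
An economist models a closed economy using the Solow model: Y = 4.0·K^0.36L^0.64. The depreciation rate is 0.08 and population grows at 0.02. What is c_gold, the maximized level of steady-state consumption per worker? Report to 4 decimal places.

c_gold ≈ 11.4767

n + δ = 0.02 + 0.08 = 0.1.
Maximizing c = f(k) − (n+δ)·k gives f'(k) = n+δ, i.e. 0.36·4.0·k^(0.36−1) = 0.1, so k_gold = (0.36·4.0/0.1)^(1/0.64) ≈ 64.5567.
y_gold = 4.0·64.5567^0.36 ≈ 17.9324.
c_gold = y_gold − (n+δ)·k_gold = 17.9324 − 0.1·64.5567 ≈ 11.4767.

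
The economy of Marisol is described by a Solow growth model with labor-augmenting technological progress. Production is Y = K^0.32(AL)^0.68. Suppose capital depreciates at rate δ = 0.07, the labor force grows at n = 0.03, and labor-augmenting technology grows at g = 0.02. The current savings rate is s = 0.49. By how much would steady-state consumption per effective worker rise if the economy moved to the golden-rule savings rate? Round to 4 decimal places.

The effective depreciation rate is n + g + δ = 0.03 + 0.02 + 0.07 = 0.12.
Current steady state (s = 0.49): k* = (0.49/0.12)^(1/0.68) ≈ 7.9168, y* = 7.9168^0.32 ≈ 1.9388, c* = (1−0.49)·1.9388 ≈ 0.9888.
Setting f'(k) = n+g+δ gives 0.32·k^(0.32−1) = 0.12, hence k_gold = (0.32/0.12)^(1/0.68) ≈ 4.2308.
y_gold = 4.2308^0.32 ≈ 1.5866, c_gold = y_gold − 0.12·k_gold ≈ 1.0789.
Gain: Δc = 1.0789 − 0.9888 ≈ 0.0901.

Δc ≈ 0.0901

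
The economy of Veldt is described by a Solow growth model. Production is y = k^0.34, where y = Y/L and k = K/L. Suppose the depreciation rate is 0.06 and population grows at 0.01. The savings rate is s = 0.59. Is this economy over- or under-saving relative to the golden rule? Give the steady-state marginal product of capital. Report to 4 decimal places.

over-saving; MPK ≈ 0.0403

n + δ = 0.01 + 0.06 = 0.07.
Steady-state k*: s·k^0.34 = 0.07·k gives k* = (0.59/0.07)^(1/0.66) ≈ 25.2730.
MPK = 0.34·25.2730^(-0.66) ≈ 0.0403.
MPK < n+δ = 0.07, so the economy is dynamically inefficient (over-saving).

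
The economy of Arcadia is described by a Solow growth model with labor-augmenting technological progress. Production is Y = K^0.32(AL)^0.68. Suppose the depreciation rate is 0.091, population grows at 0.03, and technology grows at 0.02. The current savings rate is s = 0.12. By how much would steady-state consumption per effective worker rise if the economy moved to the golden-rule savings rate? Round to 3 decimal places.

Δc ≈ 0.184

Capital per effective worker breaks even when investment replaces (n + g + δ)·k; here n + g + δ = 0.141.
Current steady state (s = 0.12): k* = (0.12/0.141)^(1/0.68) ≈ 0.7889, y* = 0.7889^0.32 ≈ 0.9269, c* = (1−0.12)·0.9269 ≈ 0.8157.
Setting f'(k) = n+g+δ gives 0.32·k^(0.32−1) = 0.141, hence k_gold = (0.32/0.141)^(1/0.68) ≈ 3.3375.
y_gold = 3.3375^0.32 ≈ 1.4706, c_gold = y_gold − 0.141·k_gold ≈ 1.0000.
Gain: Δc = 1.0000 − 0.8157 ≈ 0.1843.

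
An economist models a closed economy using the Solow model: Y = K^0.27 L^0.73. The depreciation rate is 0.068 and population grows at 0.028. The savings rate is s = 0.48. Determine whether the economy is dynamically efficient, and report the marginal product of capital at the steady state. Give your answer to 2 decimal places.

dynamically inefficient; MPK ≈ 0.05

Capital per worker breaks even when investment replaces (n + δ)·k; here n + δ = 0.096.
Steady-state k*: s·k^0.27 = 0.096·k gives k* = (0.48/0.096)^(1/0.73) ≈ 9.0676.
MPK = 0.27·9.0676^(-0.73) ≈ 0.0540.
MPK < n+δ = 0.096, so the economy is dynamically inefficient (over-saving).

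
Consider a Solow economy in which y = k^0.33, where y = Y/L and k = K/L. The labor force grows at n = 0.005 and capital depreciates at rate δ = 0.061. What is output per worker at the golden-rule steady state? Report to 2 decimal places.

y_gold ≈ 2.21

n + δ = 0.005 + 0.061 = 0.066.
Setting f'(k) = n+δ gives 0.33·k^(0.33−1) = 0.066, hence k_gold = (0.33/0.066)^(1/0.67) ≈ 11.0469.
Output: y_gold = k_gold^0.33 = 11.0469^0.33 ≈ 2.2094.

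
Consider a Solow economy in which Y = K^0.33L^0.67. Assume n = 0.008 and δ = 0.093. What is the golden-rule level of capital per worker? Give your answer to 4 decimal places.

The effective depreciation rate is n + δ = 0.008 + 0.093 = 0.101.
Maximizing c = f(k) − (n+δ)·k gives f'(k) = n+δ, i.e. 0.33·k^(0.33−1) = 0.101, so k_gold = (0.33/0.101)^(1/0.67) ≈ 5.8540.

k_gold ≈ 5.8540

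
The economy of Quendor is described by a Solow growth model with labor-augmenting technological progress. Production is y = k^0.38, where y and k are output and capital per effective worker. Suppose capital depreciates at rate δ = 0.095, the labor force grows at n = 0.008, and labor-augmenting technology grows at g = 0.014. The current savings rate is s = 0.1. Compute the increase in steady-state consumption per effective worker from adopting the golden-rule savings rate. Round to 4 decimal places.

The effective depreciation rate is n + g + δ = 0.008 + 0.014 + 0.095 = 0.117.
Current steady state (s = 0.1): k* = (0.1/0.117)^(1/0.62) ≈ 0.7763, y* = 0.7763^0.38 ≈ 0.9083, c* = (1−0.1)·0.9083 ≈ 0.8174.
Maximizing c = f(k) − (n+g+δ)·k gives f'(k) = n+g+δ, i.e. 0.38·k^(0.38−1) = 0.117, so k_gold = (0.38/0.117)^(1/0.62) ≈ 6.6859.
y_gold = 6.6859^0.38 ≈ 2.0585, c_gold = y_gold − 0.117·k_gold ≈ 1.2763.
Gain: Δc = 1.2763 − 0.8174 ≈ 0.4589.

Δc ≈ 0.4589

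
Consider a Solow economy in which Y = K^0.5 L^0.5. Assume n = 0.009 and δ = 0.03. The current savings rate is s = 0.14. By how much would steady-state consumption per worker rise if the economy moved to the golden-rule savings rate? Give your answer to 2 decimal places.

n + δ = 0.009 + 0.03 = 0.039.
Current steady state (s = 0.14): k* = (0.14/0.039)^(1/0.5) ≈ 12.8863, y* = 12.8863^0.5 ≈ 3.5897, c* = (1−0.14)·3.5897 ≈ 3.0872.
Maximizing c = f(k) − (n+δ)·k gives f'(k) = n+δ, i.e. 0.5·k^(0.5−1) = 0.039, so k_gold = (0.5/0.039)^(1/0.5) ≈ 164.3655.
y_gold = 164.3655^0.5 ≈ 12.8205, c_gold = y_gold − 0.039·k_gold ≈ 6.4103.
Gain: Δc = 6.4103 − 3.0872 ≈ 3.3231.

Δc ≈ 3.32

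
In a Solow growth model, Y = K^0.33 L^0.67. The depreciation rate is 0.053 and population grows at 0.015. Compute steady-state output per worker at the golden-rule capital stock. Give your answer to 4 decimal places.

The effective depreciation rate is n + δ = 0.015 + 0.053 = 0.068.
Setting f'(k) = n+δ gives 0.33·k^(0.33−1) = 0.068, hence k_gold = (0.33/0.068)^(1/0.67) ≈ 10.5655.
Output: y_gold = k_gold^0.33 = 10.5655^0.33 ≈ 2.1771.

y_gold ≈ 2.1771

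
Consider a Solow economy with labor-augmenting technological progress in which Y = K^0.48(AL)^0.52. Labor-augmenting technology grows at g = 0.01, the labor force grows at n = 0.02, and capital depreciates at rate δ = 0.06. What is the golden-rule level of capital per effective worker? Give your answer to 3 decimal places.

k_gold ≈ 25.008

The effective depreciation rate is n + g + δ = 0.02 + 0.01 + 0.06 = 0.09.
Golden rule sets MPK = n+g+δ: 0.48·k^(0.48−1) = 0.09, so k_gold = (0.48/0.09)^(1/0.52) ≈ 25.0077.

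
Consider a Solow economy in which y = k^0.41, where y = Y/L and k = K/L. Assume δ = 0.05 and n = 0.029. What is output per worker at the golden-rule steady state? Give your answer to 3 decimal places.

Break-even investment rate: n + δ = 0.029 + 0.05 = 0.079.
Setting f'(k) = n+δ gives 0.41·k^(0.41−1) = 0.079, hence k_gold = (0.41/0.079)^(1/0.59) ≈ 16.2978.
Output: y_gold = k_gold^0.41 = 16.2978^0.41 ≈ 3.1403.

y_gold ≈ 3.140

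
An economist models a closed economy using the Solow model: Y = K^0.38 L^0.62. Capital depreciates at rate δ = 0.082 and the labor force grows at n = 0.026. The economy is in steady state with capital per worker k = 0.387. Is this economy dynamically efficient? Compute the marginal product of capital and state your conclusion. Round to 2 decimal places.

dynamically efficient; MPK ≈ 0.68

n + δ = 0.026 + 0.082 = 0.108.
MPK = 0.38·k^(0.38−1) = 0.38·0.387^(-0.62) ≈ 0.6845.
MPK > 0.108, so the economy is dynamically efficient (under-saving).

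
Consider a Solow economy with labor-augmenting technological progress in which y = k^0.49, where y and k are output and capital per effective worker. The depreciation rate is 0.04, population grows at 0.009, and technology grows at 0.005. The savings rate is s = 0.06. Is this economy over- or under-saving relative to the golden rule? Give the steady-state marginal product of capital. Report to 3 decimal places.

under-saving; MPK ≈ 0.441

n + g + δ = 0.009 + 0.005 + 0.04 = 0.054.
Steady-state k*: s·k^0.49 = 0.054·k gives k* = (0.06/0.054)^(1/0.51) ≈ 1.2295.
MPK = 0.49·1.2295^(-0.51) ≈ 0.4410.
MPK > n+g+δ = 0.054, so the economy is dynamically efficient (under-saving).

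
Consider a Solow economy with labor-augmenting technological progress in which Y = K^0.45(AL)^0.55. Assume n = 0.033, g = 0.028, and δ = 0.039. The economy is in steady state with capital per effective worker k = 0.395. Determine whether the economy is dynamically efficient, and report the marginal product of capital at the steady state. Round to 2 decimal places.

dynamically efficient; MPK ≈ 0.75

Capital per effective worker breaks even when investment replaces (n + g + δ)·k; here n + g + δ = 0.1.
MPK = 0.45·k^(0.45−1) = 0.45·0.395^(-0.55) ≈ 0.7500.
MPK > 0.1, so the economy is dynamically efficient (under-saving).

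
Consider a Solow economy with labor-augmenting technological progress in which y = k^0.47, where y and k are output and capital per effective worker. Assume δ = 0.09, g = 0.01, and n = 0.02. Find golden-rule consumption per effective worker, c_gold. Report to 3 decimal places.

The effective depreciation rate is n + g + δ = 0.02 + 0.01 + 0.09 = 0.12.
Maximizing c = f(k) − (n+g+δ)·k gives f'(k) = n+g+δ, i.e. 0.47·k^(0.47−1) = 0.12, so k_gold = (0.47/0.12)^(1/0.53) ≈ 13.1435.
y_gold = 13.1435^0.47 ≈ 3.3558.
c_gold = y_gold − (n+g+δ)·k_gold = 3.3558 − 0.12·13.1435 ≈ 1.7786.

c_gold ≈ 1.779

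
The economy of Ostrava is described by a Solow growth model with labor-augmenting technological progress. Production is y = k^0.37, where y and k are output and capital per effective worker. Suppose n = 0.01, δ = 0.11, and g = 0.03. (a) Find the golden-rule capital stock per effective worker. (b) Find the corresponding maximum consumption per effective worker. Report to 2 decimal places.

(a) k_gold ≈ 4.19; (b) c_gold ≈ 1.07

The effective depreciation rate is n + g + δ = 0.01 + 0.03 + 0.11 = 0.15.
Maximizing c = f(k) − (n+g+δ)·k gives f'(k) = n+g+δ, i.e. 0.37·k^(0.37−1) = 0.15, so k_gold = (0.37/0.15)^(1/0.63) ≈ 4.1918.
y_gold = 4.1918^0.37 ≈ 1.6994; c_gold = y_gold − 0.15·k_gold ≈ 1.0706.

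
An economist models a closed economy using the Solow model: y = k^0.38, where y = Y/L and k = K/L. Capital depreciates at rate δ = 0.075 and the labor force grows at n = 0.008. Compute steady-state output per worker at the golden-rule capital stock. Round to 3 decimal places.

Capital per worker breaks even when investment replaces (n + δ)·k; here n + δ = 0.083.
At the golden rule the marginal product of capital equals n+δ: 0.38·k^(0.38−1) = 0.083. Solving, k_gold = (0.38/0.083)^(1/0.62) ≈ 11.6320.
Output: y_gold = k_gold^0.38 = 11.6320^0.38 ≈ 2.5407.

y_gold ≈ 2.541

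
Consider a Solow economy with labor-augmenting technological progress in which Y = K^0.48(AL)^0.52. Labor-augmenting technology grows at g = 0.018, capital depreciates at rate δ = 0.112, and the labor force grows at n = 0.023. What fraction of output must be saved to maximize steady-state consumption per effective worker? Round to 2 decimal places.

s_gold = 0.48

The effective depreciation rate is n + g + δ = 0.023 + 0.018 + 0.112 = 0.153.
At the golden rule MPK = n+g+δ, and in any Cobb-Douglas steady state s = (n+g+δ)·k/y = MPK·k/y = capital's share 0.48.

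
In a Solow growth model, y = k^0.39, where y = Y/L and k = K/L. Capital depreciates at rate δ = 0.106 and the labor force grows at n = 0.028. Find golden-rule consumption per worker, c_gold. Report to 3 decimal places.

The effective depreciation rate is n + δ = 0.028 + 0.106 = 0.134.
Maximizing c = f(k) − (n+δ)·k gives f'(k) = n+δ, i.e. 0.39·k^(0.39−1) = 0.134, so k_gold = (0.39/0.134)^(1/0.61) ≈ 5.7622.
y_gold = 5.7622^0.39 ≈ 1.9798.
c_gold = y_gold − (n+δ)·k_gold = 1.9798 − 0.134·5.7622 ≈ 1.2077.

c_gold ≈ 1.208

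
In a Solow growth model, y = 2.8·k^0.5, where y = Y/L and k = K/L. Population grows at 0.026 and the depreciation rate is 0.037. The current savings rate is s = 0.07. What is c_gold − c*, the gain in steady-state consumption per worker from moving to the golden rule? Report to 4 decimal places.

Break-even investment rate: n + δ = 0.026 + 0.037 = 0.063.
Current steady state (s = 0.07): k* = (0.07·2.8/0.063)^(1/0.5) ≈ 9.6790, y* = 2.8·9.6790^0.5 ≈ 8.7111, c* = (1−0.07)·8.7111 ≈ 8.1013.
Maximizing c = f(k) − (n+δ)·k gives f'(k) = n+δ, i.e. 0.5·2.8·k^(0.5−1) = 0.063, so k_gold = (0.5·2.8/0.063)^(1/0.5) ≈ 493.8272.
y_gold = 2.8·493.8272^0.5 ≈ 62.2222, c_gold = y_gold − 0.063·k_gold ≈ 31.1111.
Gain: Δc = 31.1111 − 8.1013 ≈ 23.0098.

Δc ≈ 23.0098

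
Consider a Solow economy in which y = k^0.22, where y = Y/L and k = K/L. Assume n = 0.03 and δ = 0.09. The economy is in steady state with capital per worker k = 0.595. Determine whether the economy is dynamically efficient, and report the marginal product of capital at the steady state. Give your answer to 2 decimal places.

Break-even investment rate: n + δ = 0.03 + 0.09 = 0.12.
MPK = 0.22·k^(0.22−1) = 0.22·0.595^(-0.78) ≈ 0.3298.
MPK > 0.12, so the economy is dynamically efficient (under-saving).

dynamically efficient; MPK ≈ 0.33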